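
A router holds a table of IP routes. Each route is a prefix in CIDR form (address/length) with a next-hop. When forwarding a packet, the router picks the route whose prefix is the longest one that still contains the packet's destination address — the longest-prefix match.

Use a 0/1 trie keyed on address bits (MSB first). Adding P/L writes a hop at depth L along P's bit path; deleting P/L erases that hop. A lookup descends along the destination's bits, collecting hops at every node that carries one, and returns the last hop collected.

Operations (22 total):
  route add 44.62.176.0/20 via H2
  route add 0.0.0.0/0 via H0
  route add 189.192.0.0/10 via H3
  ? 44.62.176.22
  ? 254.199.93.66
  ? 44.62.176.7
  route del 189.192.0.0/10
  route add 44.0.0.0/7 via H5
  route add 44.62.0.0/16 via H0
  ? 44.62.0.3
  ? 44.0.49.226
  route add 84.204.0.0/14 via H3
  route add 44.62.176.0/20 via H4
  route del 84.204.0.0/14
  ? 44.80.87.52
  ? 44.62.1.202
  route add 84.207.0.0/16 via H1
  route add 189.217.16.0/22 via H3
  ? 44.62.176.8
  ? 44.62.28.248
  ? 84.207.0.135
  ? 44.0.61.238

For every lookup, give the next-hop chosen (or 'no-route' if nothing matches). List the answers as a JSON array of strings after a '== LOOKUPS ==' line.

Apply in order:
  add 44.62.176.0/20 -> H2 at depth 20
  add 0.0.0.0/0 -> H0 at depth 0
  add 189.192.0.0/10 -> H3 at depth 10
  ? 44.62.176.22  path d0:H0→d1:-→d2:-→d3:-→d4:-→d5:-→d6:-→d7:-→d8:-→d9:-→d10:-→d11:-→d12:-→d13:-→d14:-→d15:-→d16:-→d17:-→d18:-→d19:-→d20:H2  best=H2
  ? 254.199.93.66  path d0:H0→d1:-  best=H0
  ? 44.62.176.7  path d0:H0→d1:-→d2:-→d3:-→d4:-→d5:-→d6:-→d7:-→d8:-→d9:-→d10:-→d11:-→d12:-→d13:-→d14:-→d15:-→d16:-→d17:-→d18:-→d19:-→d20:H2  best=H2
  - 189.192.0.0/10 clear@10
  add 44.0.0.0/7 -> H5 at depth 7
  add 44.62.0.0/16 -> H0 at depth 16
  ? 44.62.0.3  path d0:H0→d1:-→d2:-→d3:-→d4:-→d5:-→d6:-→d7:H5→d8:-→d9:-→d10:-→d11:-→d12:-→d13:-→d14:-→d15:-→d16:H0  best=H0
  ? 44.0.49.226  path d0:H0→d1:-→d2:-→d3:-→d4:-→d5:-→d6:-→d7:H5→d8:-→d9:-→d10:-  best=H5
  add 84.204.0.0/14 -> H3 at depth 14
  add 44.62.176.0/20 -> H4 at depth 20
  - 84.204.0.0/14 clear@14
  ? 44.80.87.52  path d0:H0→d1:-→d2:-→d3:-→d4:-→d5:-→d6:-→d7:H5→d8:-→d9:-  best=H5
  ? 44.62.1.202  path d0:H0→d1:-→d2:-→d3:-→d4:-→d5:-→d6:-→d7:H5→d8:-→d9:-→d10:-→d11:-→d12:-→d13:-→d14:-→d15:-→d16:H0  best=H0
  add 84.207.0.0/16 -> H1 at depth 16
  add 189.217.16.0/22 -> H3 at depth 22
  ? 44.62.176.8  path d0:H0→d1:-→d2:-→d3:-→d4:-→d5:-→d6:-→d7:H5→d8:-→d9:-→d10:-→d11:-→d12:-→d13:-→d14:-→d15:-→d16:H0→d17:-→d18:-→d19:-→d20:H4  best=H4
  ? 44.62.28.248  path d0:H0→d1:-→d2:-→d3:-→d4:-→d5:-→d6:-→d7:H5→d8:-→d9:-→d10:-→d11:-→d12:-→d13:-→d14:-→d15:-→d16:H0  best=H0
  ? 84.207.0.135  path d0:H0→d1:-→d2:-→d3:-→d4:-→d5:-→d6:-→d7:-→d8:-→d9:-→d10:-→d11:-→d12:-→d13:-→d14:-→d15:-→d16:H1  best=H1
  ? 44.0.61.238  path d0:H0→d1:-→d2:-→d3:-→d4:-→d5:-→d6:-→d7:H5→d8:-→d9:-→d10:-  best=H5

== LOOKUPS ==
["H2","H0","H2","H0","H5","H5","H0","H4","H0","H1","H5"]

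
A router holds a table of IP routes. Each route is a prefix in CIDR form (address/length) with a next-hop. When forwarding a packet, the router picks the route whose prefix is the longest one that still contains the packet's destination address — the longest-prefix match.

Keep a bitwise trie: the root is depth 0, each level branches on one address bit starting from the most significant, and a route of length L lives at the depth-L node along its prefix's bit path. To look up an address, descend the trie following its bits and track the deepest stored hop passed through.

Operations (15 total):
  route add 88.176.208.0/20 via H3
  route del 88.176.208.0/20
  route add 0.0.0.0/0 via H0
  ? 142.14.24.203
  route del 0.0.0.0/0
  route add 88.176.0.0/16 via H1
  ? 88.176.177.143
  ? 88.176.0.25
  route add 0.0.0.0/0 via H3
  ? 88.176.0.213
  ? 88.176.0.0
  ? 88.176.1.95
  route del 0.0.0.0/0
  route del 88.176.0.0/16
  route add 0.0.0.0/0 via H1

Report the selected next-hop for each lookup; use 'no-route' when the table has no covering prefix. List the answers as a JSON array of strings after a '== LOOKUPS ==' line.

Process each operation:
  + 88.176.208.0/20 (H3) depth=20
  - 88.176.208.0/20 clear@20
  + 0.0.0.0/0 (H0) depth=0
  lookup 142.14.24.203: bits ε walk d0:H0 -> H0
  - 0.0.0.0/0 clear@0
  + 88.176.0.0/16 (H1) depth=16
  lookup 88.176.177.143: bits 01011000101100001 walk d0:-→d1:-→d2:-→d3:-→d4:-→d5:-→d6:-→d7:-→d8:-→d9:-→d10:-→d11:-→d12:-→d13:-→d14:-→d15:-→d16:H1→d17:- -> H1
  lookup 88.176.0.25: bits 0101100010110000 walk d0:-→d1:-→d2:-→d3:-→d4:-→d5:-→d6:-→d7:-→d8:-→d9:-→d10:-→d11:-→d12:-→d13:-→d14:-→d15:-→d16:H1 -> H1
  + 0.0.0.0/0 (H3) depth=0
  lookup 88.176.0.213: bits 0101100010110000 walk d0:H3→d1:-→d2:-→d3:-→d4:-→d5:-→d6:-→d7:-→d8:-→d9:-→d10:-→d11:-→d12:-→d13:-→d14:-→d15:-→d16:H1 -> H1
  lookup 88.176.0.0: bits 0101100010110000 walk d0:H3→d1:-→d2:-→d3:-→d4:-→d5:-→d6:-→d7:-→d8:-→d9:-→d10:-→d11:-→d12:-→d13:-→d14:-→d15:-→d16:H1 -> H1
  lookup 88.176.1.95: bits 0101100010110000 walk d0:H3→d1:-→d2:-→d3:-→d4:-→d5:-→d6:-→d7:-→d8:-→d9:-→d10:-→d11:-→d12:-→d13:-→d14:-→d15:-→d16:H1 -> H1
  - 0.0.0.0/0 clear@0
  - 88.176.0.0/16 clear@16
  + 0.0.0.0/0 (H1) depth=0

== LOOKUPS ==
["H0","H1","H1","H1","H1","H1"]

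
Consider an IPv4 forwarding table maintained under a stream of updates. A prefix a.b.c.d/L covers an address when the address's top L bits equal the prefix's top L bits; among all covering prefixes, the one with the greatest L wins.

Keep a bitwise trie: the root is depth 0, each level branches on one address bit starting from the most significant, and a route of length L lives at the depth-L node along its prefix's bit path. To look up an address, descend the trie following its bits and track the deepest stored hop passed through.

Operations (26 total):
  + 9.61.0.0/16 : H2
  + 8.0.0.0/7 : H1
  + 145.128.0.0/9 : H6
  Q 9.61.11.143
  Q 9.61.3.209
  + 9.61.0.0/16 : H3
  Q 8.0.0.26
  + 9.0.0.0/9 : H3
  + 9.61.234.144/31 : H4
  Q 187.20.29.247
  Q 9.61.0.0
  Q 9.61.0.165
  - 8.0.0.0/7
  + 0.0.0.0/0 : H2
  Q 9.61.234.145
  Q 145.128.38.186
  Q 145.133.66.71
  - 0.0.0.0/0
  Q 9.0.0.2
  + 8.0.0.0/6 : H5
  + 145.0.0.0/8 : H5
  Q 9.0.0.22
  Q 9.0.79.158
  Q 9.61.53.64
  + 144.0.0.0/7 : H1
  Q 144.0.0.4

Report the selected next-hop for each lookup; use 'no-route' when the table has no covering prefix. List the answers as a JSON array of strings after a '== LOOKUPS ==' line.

Trace:
  + 9.61.0.0/16 (H2) depth=16
  + 8.0.0.0/7 (H1) depth=7
  + 145.128.0.0/9 (H6) depth=9
  lookup 9.61.11.143: bits 0000100100111101 walk d0:-→d1:-→d2:-→d3:-→d4:-→d5:-→d6:-→d7:H1→d8:-→d9:-→d10:-→d11:-→d12:-→d13:-→d14:-→d15:-→d16:H2 -> H2
  lookup 9.61.3.209: bits 0000100100111101 walk d0:-→d1:-→d2:-→d3:-→d4:-→d5:-→d6:-→d7:H1→d8:-→d9:-→d10:-→d11:-→d12:-→d13:-→d14:-→d15:-→d16:H2 -> H2
  + 9.61.0.0/16 (H3) depth=16
  lookup 8.0.0.26: bits 0000100 walk d0:-→d1:-→d2:-→d3:-→d4:-→d5:-→d6:-→d7:H1 -> H1
  + 9.0.0.0/9 (H3) depth=9
  + 9.61.234.144/31 (H4) depth=31
  lookup 187.20.29.247: bits 10 walk d0:-→d1:-→d2:- -> no-route
  lookup 9.61.0.0: bits 0000100100111101 walk d0:-→d1:-→d2:-→d3:-→d4:-→d5:-→d6:-→d7:H1→d8:-→d9:H3→d10:-→d11:-→d12:-→d13:-→d14:-→d15:-→d16:H3 -> H3
  lookup 9.61.0.165: bits 0000100100111101 walk d0:-→d1:-→d2:-→d3:-→d4:-→d5:-→d6:-→d7:H1→d8:-→d9:H3→d10:-→d11:-→d12:-→d13:-→d14:-→d15:-→d16:H3 -> H3
  del 8.0.0.0/7 (clear depth 7)
  + 0.0.0.0/0 (H2) depth=0
  lookup 9.61.234.145: bits 0000100100111101111010101001000 walk d0:H2→d1:-→d2:-→d3:-→d4:-→d5:-→d6:-→d7:-→d8:-→d9:H3→d10:-→d11:-→d12:-→d13:-→d14:-→d15:-→d16:H3→d17:-→d18:-→d19:-→d20:-→d21:-→d22:-→d23:-→d24:-→d25:-→d26:-→d27:-→d28:-→d29:-→d30:-→d31:H4 -> H4
  lookup 145.128.38.186: bits 100100011 walk d0:H2→d1:-→d2:-→d3:-→d4:-→d5:-→d6:-→d7:-→d8:-→d9:H6 -> H6
  lookup 145.133.66.71: bits 100100011 walk d0:H2→d1:-→d2:-→d3:-→d4:-→d5:-→d6:-→d7:-→d8:-→d9:H6 -> H6
  del 0.0.0.0/0 (clear depth 0)
  lookup 9.0.0.2: bits 0000100100 walk d0:-→d1:-→d2:-→d3:-→d4:-→d5:-→d6:-→d7:-→d8:-→d9:H3→d10:- -> H3
  + 8.0.0.0/6 (H5) depth=6
  + 145.0.0.0/8 (H5) depth=8
  lookup 9.0.0.22: bits 0000100100 walk d0:-→d1:-→d2:-→d3:-→d4:-→d5:-→d6:H5→d7:-→d8:-→d9:H3→d10:- -> H3
  lookup 9.0.79.158: bits 0000100100 walk d0:-→d1:-→d2:-→d3:-→d4:-→d5:-→d6:H5→d7:-→d8:-→d9:H3→d10:- -> H3
  lookup 9.61.53.64: bits 0000100100111101 walk d0:-→d1:-→d2:-→d3:-→d4:-→d5:-→d6:H5→d7:-→d8:-→d9:H3→d10:-→d11:-→d12:-→d13:-→d14:-→d15:-→d16:H3 -> H3
  + 144.0.0.0/7 (H1) depth=7
  lookup 144.0.0.4: bits 1001000 walk d0:-→d1:-→d2:-→d3:-→d4:-→d5:-→d6:-→d7:H1 -> H1

== LOOKUPS ==
["H2","H2","H1","no-route","H3","H3","H4","H6","H6","H3","H3","H3","H3","H1"]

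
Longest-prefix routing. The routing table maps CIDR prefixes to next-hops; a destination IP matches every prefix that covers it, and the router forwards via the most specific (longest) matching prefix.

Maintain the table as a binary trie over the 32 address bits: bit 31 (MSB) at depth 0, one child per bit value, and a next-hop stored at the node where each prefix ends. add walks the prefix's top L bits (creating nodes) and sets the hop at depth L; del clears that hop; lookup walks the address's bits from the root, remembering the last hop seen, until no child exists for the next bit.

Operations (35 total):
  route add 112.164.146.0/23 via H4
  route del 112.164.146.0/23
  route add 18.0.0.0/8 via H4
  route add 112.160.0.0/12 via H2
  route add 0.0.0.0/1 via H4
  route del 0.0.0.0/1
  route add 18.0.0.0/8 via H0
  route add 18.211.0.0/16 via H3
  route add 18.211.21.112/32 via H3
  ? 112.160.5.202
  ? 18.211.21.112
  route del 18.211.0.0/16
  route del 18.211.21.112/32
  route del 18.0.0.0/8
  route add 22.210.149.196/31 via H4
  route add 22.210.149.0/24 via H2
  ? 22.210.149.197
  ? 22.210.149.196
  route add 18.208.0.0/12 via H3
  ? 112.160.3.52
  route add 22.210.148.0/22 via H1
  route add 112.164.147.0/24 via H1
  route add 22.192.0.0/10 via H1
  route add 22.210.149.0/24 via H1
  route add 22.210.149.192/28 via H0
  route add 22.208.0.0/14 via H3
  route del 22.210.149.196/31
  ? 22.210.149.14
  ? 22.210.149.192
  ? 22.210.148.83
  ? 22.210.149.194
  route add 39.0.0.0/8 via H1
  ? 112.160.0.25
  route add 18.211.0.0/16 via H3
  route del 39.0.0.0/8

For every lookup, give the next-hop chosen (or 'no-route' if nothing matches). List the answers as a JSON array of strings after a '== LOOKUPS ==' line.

Apply in order:
  + 112.164.146.0/23 (H4) depth=23
  - 112.164.146.0/23 clear@23
  + 18.0.0.0/8 (H4) depth=8
  + 112.160.0.0/12 (H2) depth=12
  + 0.0.0.0/1 (H4) depth=1
  - 0.0.0.0/1 clear@1
  + 18.0.0.0/8 (H0) depth=8
  + 18.211.0.0/16 (H3) depth=16
  + 18.211.21.112/32 (H3) depth=32
  ? 112.160.5.202  path d0:-→d1:-→d2:-→d3:-→d4:-→d5:-→d6:-→d7:-→d8:-→d9:-→d10:-→d11:-→d12:H2→d13:-  best=H2
  ? 18.211.21.112  path d0:-→d1:-→d2:-→d3:-→d4:-→d5:-→d6:-→d7:-→d8:H0→d9:-→d10:-→d11:-→d12:-→d13:-→d14:-→d15:-→d16:H3→d17:-→d18:-→d19:-→d20:-→d21:-→d22:-→d23:-→d24:-→d25:-→d26:-→d27:-→d28:-→d29:-→d30:-→d31:-→d32:H3  best=H3
  - 18.211.0.0/16 clear@16
  - 18.211.21.112/32 clear@32
  - 18.0.0.0/8 clear@8
  + 22.210.149.196/31 (H4) depth=31
  + 22.210.149.0/24 (H2) depth=24
  ? 22.210.149.197  path d0:-→d1:-→d2:-→d3:-→d4:-→d5:-→d6:-→d7:-→d8:-→d9:-→d10:-→d11:-→d12:-→d13:-→d14:-→d15:-→d16:-→d17:-→d18:-→d19:-→d20:-→d21:-→d22:-→d23:-→d24:H2→d25:-→d26:-→d27:-→d28:-→d29:-→d30:-→d31:H4  best=H4
  ? 22.210.149.196  path d0:-→d1:-→d2:-→d3:-→d4:-→d5:-→d6:-→d7:-→d8:-→d9:-→d10:-→d11:-→d12:-→d13:-→d14:-→d15:-→d16:-→d17:-→d18:-→d19:-→d20:-→d21:-→d22:-→d23:-→d24:H2→d25:-→d26:-→d27:-→d28:-→d29:-→d30:-→d31:H4  best=H4
  + 18.208.0.0/12 (H3) depth=12
  ? 112.160.3.52  path d0:-→d1:-→d2:-→d3:-→d4:-→d5:-→d6:-→d7:-→d8:-→d9:-→d10:-→d11:-→d12:H2→d13:-  best=H2
  + 22.210.148.0/22 (H1) depth=22
  + 112.164.147.0/24 (H1) depth=24
  + 22.192.0.0/10 (H1) depth=10
  + 22.210.149.0/24 (H1) depth=24
  + 22.210.149.192/28 (H0) depth=28
  + 22.208.0.0/14 (H3) depth=14
  - 22.210.149.196/31 clear@31
  ? 22.210.149.14  path d0:-→d1:-→d2:-→d3:-→d4:-→d5:-→d6:-→d7:-→d8:-→d9:-→d10:H1→d11:-→d12:-→d13:-→d14:H3→d15:-→d16:-→d17:-→d18:-→d19:-→d20:-→d21:-→d22:H1→d23:-→d24:H1  best=H1
  ? 22.210.149.192  path d0:-→d1:-→d2:-→d3:-→d4:-→d5:-→d6:-→d7:-→d8:-→d9:-→d10:H1→d11:-→d12:-→d13:-→d14:H3→d15:-→d16:-→d17:-→d18:-→d19:-→d20:-→d21:-→d22:H1→d23:-→d24:H1→d25:-→d26:-→d27:-→d28:H0→d29:-  best=H0
  ? 22.210.148.83  path d0:-→d1:-→d2:-→d3:-→d4:-→d5:-→d6:-→d7:-→d8:-→d9:-→d10:H1→d11:-→d12:-→d13:-→d14:H3→d15:-→d16:-→d17:-→d18:-→d19:-→d20:-→d21:-→d22:H1→d23:-  best=H1
  ? 22.210.149.194  path d0:-→d1:-→d2:-→d3:-→d4:-→d5:-→d6:-→d7:-→d8:-→d9:-→d10:H1→d11:-→d12:-→d13:-→d14:H3→d15:-→d16:-→d17:-→d18:-→d19:-→d20:-→d21:-→d22:H1→d23:-→d24:H1→d25:-→d26:-→d27:-→d28:H0→d29:-  best=H0
  + 39.0.0.0/8 (H1) depth=8
  ? 112.160.0.25  path d0:-→d1:-→d2:-→d3:-→d4:-→d5:-→d6:-→d7:-→d8:-→d9:-→d10:-→d11:-→d12:H2→d13:-  best=H2
  + 18.211.0.0/16 (H3) depth=16
  - 39.0.0.0/8 clear@8

== LOOKUPS ==
["H2","H3","H4","H4","H2","H1","H0","H1","H0","H2"]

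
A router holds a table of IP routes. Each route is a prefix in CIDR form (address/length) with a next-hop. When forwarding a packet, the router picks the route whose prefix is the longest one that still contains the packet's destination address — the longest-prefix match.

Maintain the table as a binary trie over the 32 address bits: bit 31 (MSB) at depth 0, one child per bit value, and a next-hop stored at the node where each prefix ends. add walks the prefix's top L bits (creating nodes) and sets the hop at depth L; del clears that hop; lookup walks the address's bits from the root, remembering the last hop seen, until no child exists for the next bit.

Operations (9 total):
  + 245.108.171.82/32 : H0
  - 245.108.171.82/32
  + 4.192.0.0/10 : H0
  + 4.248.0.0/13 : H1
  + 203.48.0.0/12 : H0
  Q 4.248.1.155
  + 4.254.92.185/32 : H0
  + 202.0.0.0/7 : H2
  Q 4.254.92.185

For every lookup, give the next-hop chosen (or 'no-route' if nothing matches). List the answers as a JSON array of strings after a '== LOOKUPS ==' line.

Apply in order:
  add 245.108.171.82/32 -> H0 at depth 32
  del 245.108.171.82/32 (clear depth 32)
  add 4.192.0.0/10 -> H0 at depth 10
  add 4.248.0.0/13 -> H1 at depth 13
  add 203.48.0.0/12 -> H0 at depth 12
  ? 4.248.1.155  path d0:-→d1:-→d2:-→d3:-→d4:-→d5:-→d6:-→d7:-→d8:-→d9:-→d10:H0→d11:-→d12:-→d13:H1  best=H1
  add 4.254.92.185/32 -> H0 at depth 32
  add 202.0.0.0/7 -> H2 at depth 7
  ? 4.254.92.185  path d0:-→d1:-→d2:-→d3:-→d4:-→d5:-→d6:-→d7:-→d8:-→d9:-→d10:H0→d11:-→d12:-→d13:H1→d14:-→d15:-→d16:-→d17:-→d18:-→d19:-→d20:-→d21:-→d22:-→d23:-→d24:-→d25:-→d26:-→d27:-→d28:-→d29:-→d30:-→d31:-→d32:H0  best=H0

== LOOKUPS ==
["H1","H0"]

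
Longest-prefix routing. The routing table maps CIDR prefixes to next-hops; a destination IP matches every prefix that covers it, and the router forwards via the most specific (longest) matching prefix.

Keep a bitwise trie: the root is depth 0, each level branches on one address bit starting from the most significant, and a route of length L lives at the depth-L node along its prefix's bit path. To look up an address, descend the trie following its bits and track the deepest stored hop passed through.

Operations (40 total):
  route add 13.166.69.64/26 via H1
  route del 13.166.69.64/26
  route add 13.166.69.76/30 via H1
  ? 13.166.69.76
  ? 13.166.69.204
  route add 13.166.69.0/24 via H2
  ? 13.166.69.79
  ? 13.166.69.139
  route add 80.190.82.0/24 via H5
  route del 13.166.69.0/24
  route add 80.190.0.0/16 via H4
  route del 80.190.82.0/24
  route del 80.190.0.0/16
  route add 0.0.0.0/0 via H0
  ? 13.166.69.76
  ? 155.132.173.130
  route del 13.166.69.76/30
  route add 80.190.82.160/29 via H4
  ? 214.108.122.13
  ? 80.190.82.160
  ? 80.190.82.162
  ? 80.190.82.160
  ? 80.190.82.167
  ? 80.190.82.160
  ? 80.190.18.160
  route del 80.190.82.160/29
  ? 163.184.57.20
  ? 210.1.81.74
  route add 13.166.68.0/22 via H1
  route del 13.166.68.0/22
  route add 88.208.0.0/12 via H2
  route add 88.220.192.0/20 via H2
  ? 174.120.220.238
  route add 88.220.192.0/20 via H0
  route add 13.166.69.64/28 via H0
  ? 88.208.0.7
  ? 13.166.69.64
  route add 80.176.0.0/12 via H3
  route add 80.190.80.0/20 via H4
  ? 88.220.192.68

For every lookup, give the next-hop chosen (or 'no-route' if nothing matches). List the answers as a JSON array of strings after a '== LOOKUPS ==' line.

Process each operation:
  add 13.166.69.64/26 -> H1 at depth 26
  del 13.166.69.64/26 (clear depth 26)
  add 13.166.69.76/30 -> H1 at depth 30
  lookup 13.166.69.76: bits 000011011010011001000101010011 walk d0:-→d1:-→d2:-→d3:-→d4:-→d5:-→d6:-→d7:-→d8:-→d9:-→d10:-→d11:-→d12:-→d13:-→d14:-→d15:-→d16:-→d17:-→d18:-→d19:-→d20:-→d21:-→d22:-→d23:-→d24:-→d25:-→d26:-→d27:-→d28:-→d29:-→d30:H1 -> H1
  lookup 13.166.69.204: bits 000011011010011001000101 walk d0:-→d1:-→d2:-→d3:-→d4:-→d5:-→d6:-→d7:-→d8:-→d9:-→d10:-→d11:-→d12:-→d13:-→d14:-→d15:-→d16:-→d17:-→d18:-→d19:-→d20:-→d21:-→d22:-→d23:-→d24:- -> no-route
  add 13.166.69.0/24 -> H2 at depth 24
  lookup 13.166.69.79: bits 000011011010011001000101010011 walk d0:-→d1:-→d2:-→d3:-→d4:-→d5:-→d6:-→d7:-→d8:-→d9:-→d10:-→d11:-→d12:-→d13:-→d14:-→d15:-→d16:-→d17:-→d18:-→d19:-→d20:-→d21:-→d22:-→d23:-→d24:H2→d25:-→d26:-→d27:-→d28:-→d29:-→d30:H1 -> H1
  lookup 13.166.69.139: bits 000011011010011001000101 walk d0:-→d1:-→d2:-→d3:-→d4:-→d5:-→d6:-→d7:-→d8:-→d9:-→d10:-→d11:-→d12:-→d13:-→d14:-→d15:-→d16:-→d17:-→d18:-→d19:-→d20:-→d21:-→d22:-→d23:-→d24:H2 -> H2
  add 80.190.82.0/24 -> H5 at depth 24
  del 13.166.69.0/24 (clear depth 24)
  add 80.190.0.0/16 -> H4 at depth 16
  del 80.190.82.0/24 (clear depth 24)
  del 80.190.0.0/16 (clear depth 16)
  add 0.0.0.0/0 -> H0 at depth 0
  lookup 13.166.69.76: bits 000011011010011001000101010011 walk d0:H0→d1:-→d2:-→d3:-→d4:-→d5:-→d6:-→d7:-→d8:-→d9:-→d10:-→d11:-→d12:-→d13:-→d14:-→d15:-→d16:-→d17:-→d18:-→d19:-→d20:-→d21:-→d22:-→d23:-→d24:-→d25:-→d26:-→d27:-→d28:-→d29:-→d30:H1 -> H1
  lookup 155.132.173.130: bits ε walk d0:H0 -> H0
  del 13.166.69.76/30 (clear depth 30)
  add 80.190.82.160/29 -> H4 at depth 29
  lookup 214.108.122.13: bits ε walk d0:H0 -> H0
  lookup 80.190.82.160: bits 01010000101111100101001010100 walk d0:H0→d1:-→d2:-→d3:-→d4:-→d5:-→d6:-→d7:-→d8:-→d9:-→d10:-→d11:-→d12:-→d13:-→d14:-→d15:-→d16:-→d17:-→d18:-→d19:-→d20:-→d21:-→d22:-→d23:-→d24:-→d25:-→d26:-→d27:-→d28:-→d29:H4 -> H4
  lookup 80.190.82.162: bits 01010000101111100101001010100 walk d0:H0→d1:-→d2:-→d3:-→d4:-→d5:-→d6:-→d7:-→d8:-→d9:-→d10:-→d11:-→d12:-→d13:-→d14:-→d15:-→d16:-→d17:-→d18:-→d19:-→d20:-→d21:-→d22:-→d23:-→d24:-→d25:-→d26:-→d27:-→d28:-→d29:H4 -> H4
  lookup 80.190.82.160: bits 01010000101111100101001010100 walk d0:H0→d1:-→d2:-→d3:-→d4:-→d5:-→d6:-→d7:-→d8:-→d9:-→d10:-→d11:-→d12:-→d13:-→d14:-→d15:-→d16:-→d17:-→d18:-→d19:-→d20:-→d21:-→d22:-→d23:-→d24:-→d25:-→d26:-→d27:-→d28:-→d29:H4 -> H4
  lookup 80.190.82.167: bits 01010000101111100101001010100 walk d0:H0→d1:-→d2:-→d3:-→d4:-→d5:-→d6:-→d7:-→d8:-→d9:-→d10:-→d11:-→d12:-→d13:-→d14:-→d15:-→d16:-→d17:-→d18:-→d19:-→d20:-→d21:-→d22:-→d23:-→d24:-→d25:-→d26:-→d27:-→d28:-→d29:H4 -> H4
  lookup 80.190.82.160: bits 01010000101111100101001010100 walk d0:H0→d1:-→d2:-→d3:-→d4:-→d5:-→d6:-→d7:-→d8:-→d9:-→d10:-→d11:-→d12:-→d13:-→d14:-→d15:-→d16:-→d17:-→d18:-→d19:-→d20:-→d21:-→d22:-→d23:-→d24:-→d25:-→d26:-→d27:-→d28:-→d29:H4 -> H4
  lookup 80.190.18.160: bits 01010000101111100 walk d0:H0→d1:-→d2:-→d3:-→d4:-→d5:-→d6:-→d7:-→d8:-→d9:-→d10:-→d11:-→d12:-→d13:-→d14:-→d15:-→d16:-→d17:- -> H0
  del 80.190.82.160/29 (clear depth 29)
  lookup 163.184.57.20: bits ε walk d0:H0 -> H0
  lookup 210.1.81.74: bits ε walk d0:H0 -> H0
  add 13.166.68.0/22 -> H1 at depth 22
  del 13.166.68.0/22 (clear depth 22)
  add 88.208.0.0/12 -> H2 at depth 12
  add 88.220.192.0/20 -> H2 at depth 20
  lookup 174.120.220.238: bits ε walk d0:H0 -> H0
  add 88.220.192.0/20 -> H0 at depth 20
  add 13.166.69.64/28 -> H0 at depth 28
  lookup 88.208.0.7: bits 010110001101 walk d0:H0→d1:-→d2:-→d3:-→d4:-→d5:-→d6:-→d7:-→d8:-→d9:-→d10:-→d11:-→d12:H2 -> H2
  lookup 13.166.69.64: bits 0000110110100110010001010100 walk d0:H0→d1:-→d2:-→d3:-→d4:-→d5:-→d6:-→d7:-→d8:-→d9:-→d10:-→d11:-→d12:-→d13:-→d14:-→d15:-→d16:-→d17:-→d18:-→d19:-→d20:-→d21:-→d22:-→d23:-→d24:-→d25:-→d26:-→d27:-→d28:H0 -> H0
  add 80.176.0.0/12 -> H3 at depth 12
  add 80.190.80.0/20 -> H4 at depth 20
  lookup 88.220.192.68: bits 01011000110111001100 walk d0:H0→d1:-→d2:-→d3:-→d4:-→d5:-→d6:-→d7:-→d8:-→d9:-→d10:-→d11:-→d12:H2→d13:-→d14:-→d15:-→d16:-→d17:-→d18:-→d19:-→d20:H0 -> H0

== LOOKUPS ==
["H1","no-route","H1","H2","H1","H0","H0","H4","H4","H4","H4","H4","H0","H0","H0","H0","H2","H0","H0"]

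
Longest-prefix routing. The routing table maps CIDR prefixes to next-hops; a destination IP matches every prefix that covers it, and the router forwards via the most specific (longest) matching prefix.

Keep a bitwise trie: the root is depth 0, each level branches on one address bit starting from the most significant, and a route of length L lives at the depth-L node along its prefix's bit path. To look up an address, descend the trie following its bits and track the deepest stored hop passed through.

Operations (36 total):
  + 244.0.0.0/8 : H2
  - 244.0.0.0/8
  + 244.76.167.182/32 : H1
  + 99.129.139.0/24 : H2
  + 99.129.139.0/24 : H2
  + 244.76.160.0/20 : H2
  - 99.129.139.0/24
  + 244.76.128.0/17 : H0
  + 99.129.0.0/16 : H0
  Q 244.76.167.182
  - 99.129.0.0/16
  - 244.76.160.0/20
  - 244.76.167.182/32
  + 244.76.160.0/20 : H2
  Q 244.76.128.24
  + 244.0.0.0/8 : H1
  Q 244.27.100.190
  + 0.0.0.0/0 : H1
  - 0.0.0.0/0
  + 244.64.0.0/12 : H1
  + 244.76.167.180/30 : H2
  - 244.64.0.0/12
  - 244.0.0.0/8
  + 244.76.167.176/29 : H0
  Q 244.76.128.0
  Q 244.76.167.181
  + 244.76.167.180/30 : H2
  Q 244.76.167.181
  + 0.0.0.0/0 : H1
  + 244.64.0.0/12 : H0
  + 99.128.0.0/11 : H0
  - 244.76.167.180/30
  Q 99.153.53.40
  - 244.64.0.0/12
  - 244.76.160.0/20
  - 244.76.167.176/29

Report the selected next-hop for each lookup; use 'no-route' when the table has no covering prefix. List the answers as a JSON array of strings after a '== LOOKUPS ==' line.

Process each operation:
  add 244.0.0.0/8 -> H2 at depth 8
  - 244.0.0.0/8 clear@8
  add 244.76.167.182/32 -> H1 at depth 32
  add 99.129.139.0/24 -> H2 at depth 24
  add 99.129.139.0/24 -> H2 at depth 24
  add 244.76.160.0/20 -> H2 at depth 20
  - 99.129.139.0/24 clear@24
  add 244.76.128.0/17 -> H0 at depth 17
  add 99.129.0.0/16 -> H0 at depth 16
  Q 244.76.167.182: descend 11110100010011001010011110110110 ; hops seen [H0,H2,H1] ; pick H1
  - 99.129.0.0/16 clear@16
  - 244.76.160.0/20 clear@20
  - 244.76.167.182/32 clear@32
  add 244.76.160.0/20 -> H2 at depth 20
  Q 244.76.128.24: descend 111101000100110010 ; hops seen [H0] ; pick H0
  add 244.0.0.0/8 -> H1 at depth 8
  Q 244.27.100.190: descend 111101000 ; hops seen [H1] ; pick H1
  add 0.0.0.0/0 -> H1 at depth 0
  - 0.0.0.0/0 clear@0
  add 244.64.0.0/12 -> H1 at depth 12
  add 244.76.167.180/30 -> H2 at depth 30
  - 244.64.0.0/12 clear@12
  - 244.0.0.0/8 clear@8
  add 244.76.167.176/29 -> H0 at depth 29
  Q 244.76.128.0: descend 111101000100110010 ; hops seen [H0] ; pick H0
  Q 244.76.167.181: descend 111101000100110010100111101101 ; hops seen [H0,H2,H0,H2] ; pick H2
  add 244.76.167.180/30 -> H2 at depth 30
  Q 244.76.167.181: descend 111101000100110010100111101101 ; hops seen [H0,H2,H0,H2] ; pick H2
  add 0.0.0.0/0 -> H1 at depth 0
  add 244.64.0.0/12 -> H0 at depth 12
  add 99.128.0.0/11 -> H0 at depth 11
  - 244.76.167.180/30 clear@30
  Q 99.153.53.40: descend 01100011100 ; hops seen [H1,H0] ; pick H0
  - 244.64.0.0/12 clear@12
  - 244.76.160.0/20 clear@20
  - 244.76.167.176/29 clear@29

== LOOKUPS ==
["H1","H0","H1","H0","H2","H2","H0"]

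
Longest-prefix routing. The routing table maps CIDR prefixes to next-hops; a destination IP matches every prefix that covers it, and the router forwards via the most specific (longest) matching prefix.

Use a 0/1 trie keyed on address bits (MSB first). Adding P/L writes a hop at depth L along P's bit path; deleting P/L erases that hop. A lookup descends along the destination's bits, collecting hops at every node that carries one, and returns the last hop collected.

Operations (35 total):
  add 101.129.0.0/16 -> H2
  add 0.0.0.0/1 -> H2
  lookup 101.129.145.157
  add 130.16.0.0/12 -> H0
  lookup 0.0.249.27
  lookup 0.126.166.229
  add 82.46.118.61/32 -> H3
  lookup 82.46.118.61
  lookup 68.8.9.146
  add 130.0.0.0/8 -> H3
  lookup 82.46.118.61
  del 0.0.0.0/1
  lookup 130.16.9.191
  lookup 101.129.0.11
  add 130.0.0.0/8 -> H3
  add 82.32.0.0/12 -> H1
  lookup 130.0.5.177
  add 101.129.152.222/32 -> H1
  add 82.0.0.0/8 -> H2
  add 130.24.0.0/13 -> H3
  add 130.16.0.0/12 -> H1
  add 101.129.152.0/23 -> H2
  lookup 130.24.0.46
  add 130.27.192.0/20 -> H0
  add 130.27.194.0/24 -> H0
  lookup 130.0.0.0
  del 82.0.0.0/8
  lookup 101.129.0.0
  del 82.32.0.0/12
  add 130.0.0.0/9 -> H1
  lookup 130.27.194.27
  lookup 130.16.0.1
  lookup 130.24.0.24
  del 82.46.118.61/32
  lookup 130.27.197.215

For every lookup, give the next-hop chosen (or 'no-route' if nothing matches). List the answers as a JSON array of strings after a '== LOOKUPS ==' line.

Apply in order:
  + 101.129.0.0/16 (H2) depth=16
  + 0.0.0.0/1 (H2) depth=1
  Q 101.129.145.157: descend 0110010110000001 ; hops seen [H2,H2] ; pick H2
  + 130.16.0.0/12 (H0) depth=12
  Q 0.0.249.27: descend 0 ; hops seen [H2] ; pick H2
  Q 0.126.166.229: descend 0 ; hops seen [H2] ; pick H2
  + 82.46.118.61/32 (H3) depth=32
  Q 82.46.118.61: descend 01010010001011100111011000111101 ; hops seen [H2,H3] ; pick H3
  Q 68.8.9.146: descend 010 ; hops seen [H2] ; pick H2
  + 130.0.0.0/8 (H3) depth=8
  Q 82.46.118.61: descend 01010010001011100111011000111101 ; hops seen [H2,H3] ; pick H3
  del 0.0.0.0/1 (clear depth 1)
  Q 130.16.9.191: descend 100000100001 ; hops seen [H3,H0] ; pick H0
  Q 101.129.0.11: descend 0110010110000001 ; hops seen [H2] ; pick H2
  + 130.0.0.0/8 (H3) depth=8
  + 82.32.0.0/12 (H1) depth=12
  Q 130.0.5.177: descend 10000010000 ; hops seen [H3] ; pick H3
  + 101.129.152.222/32 (H1) depth=32
  + 82.0.0.0/8 (H2) depth=8
  + 130.24.0.0/13 (H3) depth=13
  + 130.16.0.0/12 (H1) depth=12
  + 101.129.152.0/23 (H2) depth=23
  Q 130.24.0.46: descend 1000001000011 ; hops seen [H3,H1,H3] ; pick H3
  + 130.27.192.0/20 (H0) depth=20
  + 130.27.194.0/24 (H0) depth=24
  Q 130.0.0.0: descend 10000010000 ; hops seen [H3] ; pick H3
  del 82.0.0.0/8 (clear depth 8)
  Q 101.129.0.0: descend 0110010110000001 ; hops seen [H2] ; pick H2
  del 82.32.0.0/12 (clear depth 12)
  + 130.0.0.0/9 (H1) depth=9
  Q 130.27.194.27: descend 100000100001101111000010 ; hops seen [H3,H1,H1,H3,H0,H0] ; pick H0
  Q 130.16.0.1: descend 100000100001 ; hops seen [H3,H1,H1] ; pick H1
  Q 130.24.0.24: descend 10000010000110 ; hops seen [H3,H1,H1,H3] ; pick H3
  del 82.46.118.61/32 (clear depth 32)
  Q 130.27.197.215: descend 100000100001101111000 ; hops seen [H3,H1,H1,H3,H0] ; pick H0

== LOOKUPS ==
["H2","H2","H2","H3","H2","H3","H0","H2","H3","H3","H3","H2","H0","H1","H3","H0"]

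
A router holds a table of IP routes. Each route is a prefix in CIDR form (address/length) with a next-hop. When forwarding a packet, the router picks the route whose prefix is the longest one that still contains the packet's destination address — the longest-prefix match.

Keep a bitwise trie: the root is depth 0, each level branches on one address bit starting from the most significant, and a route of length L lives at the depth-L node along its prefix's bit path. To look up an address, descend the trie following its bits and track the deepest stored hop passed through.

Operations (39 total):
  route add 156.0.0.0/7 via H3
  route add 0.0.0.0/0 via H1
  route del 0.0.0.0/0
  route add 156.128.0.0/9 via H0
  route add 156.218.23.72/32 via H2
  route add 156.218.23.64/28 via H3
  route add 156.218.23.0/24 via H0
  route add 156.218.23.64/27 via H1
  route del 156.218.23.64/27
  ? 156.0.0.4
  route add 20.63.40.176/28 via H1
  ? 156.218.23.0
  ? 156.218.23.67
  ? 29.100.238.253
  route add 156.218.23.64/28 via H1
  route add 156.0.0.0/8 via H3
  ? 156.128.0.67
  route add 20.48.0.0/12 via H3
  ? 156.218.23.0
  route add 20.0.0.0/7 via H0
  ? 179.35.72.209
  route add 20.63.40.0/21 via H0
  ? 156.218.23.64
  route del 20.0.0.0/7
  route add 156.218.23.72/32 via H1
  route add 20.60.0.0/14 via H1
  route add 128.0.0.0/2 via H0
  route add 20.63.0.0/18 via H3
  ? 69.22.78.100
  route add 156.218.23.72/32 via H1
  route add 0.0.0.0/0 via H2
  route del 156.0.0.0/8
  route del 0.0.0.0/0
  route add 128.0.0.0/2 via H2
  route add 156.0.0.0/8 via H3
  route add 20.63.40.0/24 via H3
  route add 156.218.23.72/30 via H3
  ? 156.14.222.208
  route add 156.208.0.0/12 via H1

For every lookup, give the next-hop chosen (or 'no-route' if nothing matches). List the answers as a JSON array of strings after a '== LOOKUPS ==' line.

Apply in order:
  add 156.0.0.0/7 -> H3 at depth 7
  add 0.0.0.0/0 -> H1 at depth 0
  - 0.0.0.0/0 clear@0
  add 156.128.0.0/9 -> H0 at depth 9
  add 156.218.23.72/32 -> H2 at depth 32
  add 156.218.23.64/28 -> H3 at depth 28
  add 156.218.23.0/24 -> H0 at depth 24
  add 156.218.23.64/27 -> H1 at depth 27
  - 156.218.23.64/27 clear@27
  lookup 156.0.0.4: bits 10011100 walk d0:-→d1:-→d2:-→d3:-→d4:-→d5:-→d6:-→d7:H3→d8:- -> H3
  add 20.63.40.176/28 -> H1 at depth 28
  lookup 156.218.23.0: bits 1001110011011010000101110 walk d0:-→d1:-→d2:-→d3:-→d4:-→d5:-→d6:-→d7:H3→d8:-→d9:H0→d10:-→d11:-→d12:-→d13:-→d14:-→d15:-→d16:-→d17:-→d18:-→d19:-→d20:-→d21:-→d22:-→d23:-→d24:H0→d25:- -> H0
  lookup 156.218.23.67: bits 1001110011011010000101110100 walk d0:-→d1:-→d2:-→d3:-→d4:-→d5:-→d6:-→d7:H3→d8:-→d9:H0→d10:-→d11:-→d12:-→d13:-→d14:-→d15:-→d16:-→d17:-→d18:-→d19:-→d20:-→d21:-→d22:-→d23:-→d24:H0→d25:-→d26:-→d27:-→d28:H3 -> H3
  lookup 29.100.238.253: bits 0001 walk d0:-→d1:-→d2:-→d3:-→d4:- -> no-route
  add 156.218.23.64/28 -> H1 at depth 28
  add 156.0.0.0/8 -> H3 at depth 8
  lookup 156.128.0.67: bits 100111001 walk d0:-→d1:-→d2:-→d3:-→d4:-→d5:-→d6:-→d7:H3→d8:H3→d9:H0 -> H0
  add 20.48.0.0/12 -> H3 at depth 12
  lookup 156.218.23.0: bits 1001110011011010000101110 walk d0:-→d1:-→d2:-→d3:-→d4:-→d5:-→d6:-→d7:H3→d8:H3→d9:H0→d10:-→d11:-→d12:-→d13:-→d14:-→d15:-→d16:-→d17:-→d18:-→d19:-→d20:-→d21:-→d22:-→d23:-→d24:H0→d25:- -> H0
  add 20.0.0.0/7 -> H0 at depth 7
  lookup 179.35.72.209: bits 10 walk d0:-→d1:-→d2:- -> no-route
  add 20.63.40.0/21 -> H0 at depth 21
  lookup 156.218.23.64: bits 1001110011011010000101110100 walk d0:-→d1:-→d2:-→d3:-→d4:-→d5:-→d6:-→d7:H3→d8:H3→d9:H0→d10:-→d11:-→d12:-→d13:-→d14:-→d15:-→d16:-→d17:-→d18:-→d19:-→d20:-→d21:-→d22:-→d23:-→d24:H0→d25:-→d26:-→d27:-→d28:H1 -> H1
  - 20.0.0.0/7 clear@7
  add 156.218.23.72/32 -> H1 at depth 32
  add 20.60.0.0/14 -> H1 at depth 14
  add 128.0.0.0/2 -> H0 at depth 2
  add 20.63.0.0/18 -> H3 at depth 18
  lookup 69.22.78.100: bits 0 walk d0:-→d1:- -> no-route
  add 156.218.23.72/32 -> H1 at depth 32
  add 0.0.0.0/0 -> H2 at depth 0
  - 156.0.0.0/8 clear@8
  - 0.0.0.0/0 clear@0
  add 128.0.0.0/2 -> H2 at depth 2
  add 156.0.0.0/8 -> H3 at depth 8
  add 20.63.40.0/24 -> H3 at depth 24
  add 156.218.23.72/30 -> H3 at depth 30
  lookup 156.14.222.208: bits 10011100 walk d0:-→d1:-→d2:H2→d3:-→d4:-→d5:-→d6:-→d7:H3→d8:H3 -> H3
  add 156.208.0.0/12 -> H1 at depth 12

== LOOKUPS ==
["H3","H0","H3","no-route","H0","H0","no-route","H1","no-route","H3"]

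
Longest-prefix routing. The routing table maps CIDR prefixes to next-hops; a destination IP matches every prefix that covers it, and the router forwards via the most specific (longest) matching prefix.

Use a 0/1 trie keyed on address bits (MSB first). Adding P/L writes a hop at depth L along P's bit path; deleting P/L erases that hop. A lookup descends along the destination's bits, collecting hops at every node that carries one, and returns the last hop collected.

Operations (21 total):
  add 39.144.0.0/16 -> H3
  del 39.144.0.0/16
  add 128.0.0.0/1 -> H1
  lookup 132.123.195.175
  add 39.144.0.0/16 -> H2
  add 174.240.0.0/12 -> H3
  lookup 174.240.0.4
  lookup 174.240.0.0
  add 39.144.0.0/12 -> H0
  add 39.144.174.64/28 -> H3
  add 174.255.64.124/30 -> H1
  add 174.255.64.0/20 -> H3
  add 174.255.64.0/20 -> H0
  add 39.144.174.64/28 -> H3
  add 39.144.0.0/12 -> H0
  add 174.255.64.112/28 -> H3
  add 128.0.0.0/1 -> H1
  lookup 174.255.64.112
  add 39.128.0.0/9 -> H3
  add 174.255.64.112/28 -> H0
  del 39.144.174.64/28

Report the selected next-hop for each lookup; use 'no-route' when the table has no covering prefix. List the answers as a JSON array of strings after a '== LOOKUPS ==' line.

Process each operation:
  + 39.144.0.0/16 (H3) depth=16
  - 39.144.0.0/16 clear@16
  + 128.0.0.0/1 (H1) depth=1
  ? 132.123.195.175  path d0:-→d1:H1  best=H1
  + 39.144.0.0/16 (H2) depth=16
  + 174.240.0.0/12 (H3) depth=12
  ? 174.240.0.4  path d0:-→d1:H1→d2:-→d3:-→d4:-→d5:-→d6:-→d7:-→d8:-→d9:-→d10:-→d11:-→d12:H3  best=H3
  ? 174.240.0.0  path d0:-→d1:H1→d2:-→d3:-→d4:-→d5:-→d6:-→d7:-→d8:-→d9:-→d10:-→d11:-→d12:H3  best=H3
  + 39.144.0.0/12 (H0) depth=12
  + 39.144.174.64/28 (H3) depth=28
  + 174.255.64.124/30 (H1) depth=30
  + 174.255.64.0/20 (H3) depth=20
  + 174.255.64.0/20 (H0) depth=20
  + 39.144.174.64/28 (H3) depth=28
  + 39.144.0.0/12 (H0) depth=12
  + 174.255.64.112/28 (H3) depth=28
  + 128.0.0.0/1 (H1) depth=1
  ? 174.255.64.112  path d0:-→d1:H1→d2:-→d3:-→d4:-→d5:-→d6:-→d7:-→d8:-→d9:-→d10:-→d11:-→d12:H3→d13:-→d14:-→d15:-→d16:-→d17:-→d18:-→d19:-→d20:H0→d21:-→d22:-→d23:-→d24:-→d25:-→d26:-→d27:-→d28:H3  best=H3
  + 39.128.0.0/9 (H3) depth=9
  + 174.255.64.112/28 (H0) depth=28
  - 39.144.174.64/28 clear@28

== LOOKUPS ==
["H1","H3","H3","H3"]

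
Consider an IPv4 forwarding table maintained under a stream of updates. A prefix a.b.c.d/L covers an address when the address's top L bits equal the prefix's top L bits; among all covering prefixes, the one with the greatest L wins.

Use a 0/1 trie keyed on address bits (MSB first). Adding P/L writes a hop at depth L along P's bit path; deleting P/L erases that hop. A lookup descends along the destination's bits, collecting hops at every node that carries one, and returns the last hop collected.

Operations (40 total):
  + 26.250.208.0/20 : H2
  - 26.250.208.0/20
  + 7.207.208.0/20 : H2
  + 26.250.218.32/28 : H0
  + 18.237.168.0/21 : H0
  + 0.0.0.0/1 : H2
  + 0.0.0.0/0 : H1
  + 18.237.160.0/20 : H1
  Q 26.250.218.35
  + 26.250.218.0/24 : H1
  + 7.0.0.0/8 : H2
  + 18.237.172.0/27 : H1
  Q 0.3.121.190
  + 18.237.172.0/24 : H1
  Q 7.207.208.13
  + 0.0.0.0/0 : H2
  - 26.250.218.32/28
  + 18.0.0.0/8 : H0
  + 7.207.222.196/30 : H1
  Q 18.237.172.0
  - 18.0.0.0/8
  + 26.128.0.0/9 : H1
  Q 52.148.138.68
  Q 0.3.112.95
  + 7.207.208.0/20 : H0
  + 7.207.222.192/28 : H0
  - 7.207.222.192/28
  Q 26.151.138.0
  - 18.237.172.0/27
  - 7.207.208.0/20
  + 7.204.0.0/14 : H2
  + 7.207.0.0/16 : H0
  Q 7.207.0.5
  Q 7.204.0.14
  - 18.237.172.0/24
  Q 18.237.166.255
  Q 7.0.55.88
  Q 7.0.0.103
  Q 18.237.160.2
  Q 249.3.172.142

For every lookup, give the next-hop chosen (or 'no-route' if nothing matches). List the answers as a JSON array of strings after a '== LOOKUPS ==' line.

Trace:
  + 26.250.208.0/20 (H2) depth=20
  - 26.250.208.0/20 clear@20
  + 7.207.208.0/20 (H2) depth=20
  + 26.250.218.32/28 (H0) depth=28
  + 18.237.168.0/21 (H0) depth=21
  + 0.0.0.0/1 (H2) depth=1
  + 0.0.0.0/0 (H1) depth=0
  + 18.237.160.0/20 (H1) depth=20
  lookup 26.250.218.35: bits 0001101011111010110110100010 walk d0:H1→d1:H2→d2:-→d3:-→d4:-→d5:-→d6:-→d7:-→d8:-→d9:-→d10:-→d11:-→d12:-→d13:-→d14:-→d15:-→d16:-→d17:-→d18:-→d19:-→d20:-→d21:-→d22:-→d23:-→d24:-→d25:-→d26:-→d27:-→d28:H0 -> H0
  + 26.250.218.0/24 (H1) depth=24
  + 7.0.0.0/8 (H2) depth=8
  + 18.237.172.0/27 (H1) depth=27
  lookup 0.3.121.190: bits 00000 walk d0:H1→d1:H2→d2:-→d3:-→d4:-→d5:- -> H2
  + 18.237.172.0/24 (H1) depth=24
  lookup 7.207.208.13: bits 00000111110011111101 walk d0:H1→d1:H2→d2:-→d3:-→d4:-→d5:-→d6:-→d7:-→d8:H2→d9:-→d10:-→d11:-→d12:-→d13:-→d14:-→d15:-→d16:-→d17:-→d18:-→d19:-→d20:H2 -> H2
  + 0.0.0.0/0 (H2) depth=0
  - 26.250.218.32/28 clear@28
  + 18.0.0.0/8 (H0) depth=8
  + 7.207.222.196/30 (H1) depth=30
  lookup 18.237.172.0: bits 000100101110110110101100000 walk d0:H2→d1:H2→d2:-→d3:-→d4:-→d5:-→d6:-→d7:-→d8:H0→d9:-→d10:-→d11:-→d12:-→d13:-→d14:-→d15:-→d16:-→d17:-→d18:-→d19:-→d20:H1→d21:H0→d22:-→d23:-→d24:H1→d25:-→d26:-→d27:H1 -> H1
  - 18.0.0.0/8 clear@8
  + 26.128.0.0/9 (H1) depth=9
  lookup 52.148.138.68: bits 00 walk d0:H2→d1:H2→d2:- -> H2
  lookup 0.3.112.95: bits 00000 walk d0:H2→d1:H2→d2:-→d3:-→d4:-→d5:- -> H2
  + 7.207.208.0/20 (H0) depth=20
  + 7.207.222.192/28 (H0) depth=28
  - 7.207.222.192/28 clear@28
  lookup 26.151.138.0: bits 000110101 walk d0:H2→d1:H2→d2:-→d3:-→d4:-→d5:-→d6:-→d7:-→d8:-→d9:H1 -> H1
  - 18.237.172.0/27 clear@27
  - 7.207.208.0/20 clear@20
  + 7.204.0.0/14 (H2) depth=14
  + 7.207.0.0/16 (H0) depth=16
  lookup 7.207.0.5: bits 0000011111001111 walk d0:H2→d1:H2→d2:-→d3:-→d4:-→d5:-→d6:-→d7:-→d8:H2→d9:-→d10:-→d11:-→d12:-→d13:-→d14:H2→d15:-→d16:H0 -> H0
  lookup 7.204.0.14: bits 00000111110011 walk d0:H2→d1:H2→d2:-→d3:-→d4:-→d5:-→d6:-→d7:-→d8:H2→d9:-→d10:-→d11:-→d12:-→d13:-→d14:H2 -> H2
  - 18.237.172.0/24 clear@24
  lookup 18.237.166.255: bits 00010010111011011010 walk d0:H2→d1:H2→d2:-→d3:-→d4:-→d5:-→d6:-→d7:-→d8:-→d9:-→d10:-→d11:-→d12:-→d13:-→d14:-→d15:-→d16:-→d17:-→d18:-→d19:-→d20:H1 -> H1
  lookup 7.0.55.88: bits 00000111 walk d0:H2→d1:H2→d2:-→d3:-→d4:-→d5:-→d6:-→d7:-→d8:H2 -> H2
  lookup 7.0.0.103: bits 00000111 walk d0:H2→d1:H2→d2:-→d3:-→d4:-→d5:-→d6:-→d7:-→d8:H2 -> H2
  lookup 18.237.160.2: bits 00010010111011011010 walk d0:H2→d1:H2→d2:-→d3:-→d4:-→d5:-→d6:-→d7:-→d8:-→d9:-→d10:-→d11:-→d12:-→d13:-→d14:-→d15:-→d16:-→d17:-→d18:-→d19:-→d20:H1 -> H1
  lookup 249.3.172.142: bits ε walk d0:H2 -> H2

== LOOKUPS ==
["H0","H2","H2","H1","H2","H2","H1","H0","H2","H1","H2","H2","H1","H2"]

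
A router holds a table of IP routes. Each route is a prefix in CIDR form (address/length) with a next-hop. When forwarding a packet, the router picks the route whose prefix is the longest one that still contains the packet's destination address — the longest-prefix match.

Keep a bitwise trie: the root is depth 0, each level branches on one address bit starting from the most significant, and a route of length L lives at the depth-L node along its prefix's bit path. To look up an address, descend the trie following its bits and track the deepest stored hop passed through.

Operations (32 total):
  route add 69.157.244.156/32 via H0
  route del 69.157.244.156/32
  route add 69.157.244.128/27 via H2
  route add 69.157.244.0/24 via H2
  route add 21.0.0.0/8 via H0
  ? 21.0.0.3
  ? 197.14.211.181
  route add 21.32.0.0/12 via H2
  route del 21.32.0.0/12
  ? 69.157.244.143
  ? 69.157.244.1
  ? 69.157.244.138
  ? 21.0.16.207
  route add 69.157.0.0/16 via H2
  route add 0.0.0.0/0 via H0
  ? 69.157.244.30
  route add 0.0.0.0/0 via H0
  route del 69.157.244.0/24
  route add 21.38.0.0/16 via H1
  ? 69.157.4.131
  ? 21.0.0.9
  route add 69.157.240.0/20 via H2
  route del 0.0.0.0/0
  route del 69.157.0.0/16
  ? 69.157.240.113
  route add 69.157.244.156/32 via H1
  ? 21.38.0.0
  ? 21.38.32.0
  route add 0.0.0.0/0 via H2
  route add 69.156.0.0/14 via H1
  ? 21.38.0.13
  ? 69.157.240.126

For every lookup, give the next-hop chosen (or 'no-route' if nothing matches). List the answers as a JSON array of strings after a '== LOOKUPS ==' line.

Apply in order:
  add 69.157.244.156/32 -> H0 at depth 32
  del 69.157.244.156/32 (clear depth 32)
  add 69.157.244.128/27 -> H2 at depth 27
  add 69.157.244.0/24 -> H2 at depth 24
  add 21.0.0.0/8 -> H0 at depth 8
  lookup 21.0.0.3: bits 00010101 walk d0:-→d1:-→d2:-→d3:-→d4:-→d5:-→d6:-→d7:-→d8:H0 -> H0
  lookup 197.14.211.181: bits ε walk d0:- -> no-route
  add 21.32.0.0/12 -> H2 at depth 12
  del 21.32.0.0/12 (clear depth 12)
  lookup 69.157.244.143: bits 010001011001110111110100100 walk d0:-→d1:-→d2:-→d3:-→d4:-→d5:-→d6:-→d7:-→d8:-→d9:-→d10:-→d11:-→d12:-→d13:-→d14:-→d15:-→d16:-→d17:-→d18:-→d19:-→d20:-→d21:-→d22:-→d23:-→d24:H2→d25:-→d26:-→d27:H2 -> H2
  lookup 69.157.244.1: bits 010001011001110111110100 walk d0:-→d1:-→d2:-→d3:-→d4:-→d5:-→d6:-→d7:-→d8:-→d9:-→d10:-→d11:-→d12:-→d13:-→d14:-→d15:-→d16:-→d17:-→d18:-→d19:-→d20:-→d21:-→d22:-→d23:-→d24:H2 -> H2
  lookup 69.157.244.138: bits 010001011001110111110100100 walk d0:-→d1:-→d2:-→d3:-→d4:-→d5:-→d6:-→d7:-→d8:-→d9:-→d10:-→d11:-→d12:-→d13:-→d14:-→d15:-→d16:-→d17:-→d18:-→d19:-→d20:-→d21:-→d22:-→d23:-→d24:H2→d25:-→d26:-→d27:H2 -> H2
  lookup 21.0.16.207: bits 0001010100 walk d0:-→d1:-→d2:-→d3:-→d4:-→d5:-→d6:-→d7:-→d8:H0→d9:-→d10:- -> H0
  add 69.157.0.0/16 -> H2 at depth 16
  add 0.0.0.0/0 -> H0 at depth 0
  lookup 69.157.244.30: bits 010001011001110111110100 walk d0:H0→d1:-→d2:-→d3:-→d4:-→d5:-→d6:-→d7:-→d8:-→d9:-→d10:-→d11:-→d12:-→d13:-→d14:-→d15:-→d16:H2→d17:-→d18:-→d19:-→d20:-→d21:-→d22:-→d23:-→d24:H2 -> H2
  add 0.0.0.0/0 -> H0 at depth 0
  del 69.157.244.0/24 (clear depth 24)
  add 21.38.0.0/16 -> H1 at depth 16
  lookup 69.157.4.131: bits 0100010110011101 walk d0:H0→d1:-→d2:-→d3:-→d4:-→d5:-→d6:-→d7:-→d8:-→d9:-→d10:-→d11:-→d12:-→d13:-→d14:-→d15:-→d16:H2 -> H2
  lookup 21.0.0.9: bits 0001010100 walk d0:H0→d1:-→d2:-→d3:-→d4:-→d5:-→d6:-→d7:-→d8:H0→d9:-→d10:- -> H0
  add 69.157.240.0/20 -> H2 at depth 20
  del 0.0.0.0/0 (clear depth 0)
  del 69.157.0.0/16 (clear depth 16)
  lookup 69.157.240.113: bits 010001011001110111110 walk d0:-→d1:-→d2:-→d3:-→d4:-→d5:-→d6:-→d7:-→d8:-→d9:-→d10:-→d11:-→d12:-→d13:-→d14:-→d15:-→d16:-→d17:-→d18:-→d19:-→d20:H2→d21:- -> H2
  add 69.157.244.156/32 -> H1 at depth 32
  lookup 21.38.0.0: bits 0001010100100110 walk d0:-→d1:-→d2:-→d3:-→d4:-→d5:-→d6:-→d7:-→d8:H0→d9:-→d10:-→d11:-→d12:-→d13:-→d14:-→d15:-→d16:H1 -> H1
  lookup 21.38.32.0: bits 0001010100100110 walk d0:-→d1:-→d2:-→d3:-→d4:-→d5:-→d6:-→d7:-→d8:H0→d9:-→d10:-→d11:-→d12:-→d13:-→d14:-→d15:-→d16:H1 -> H1
  add 0.0.0.0/0 -> H2 at depth 0
  add 69.156.0.0/14 -> H1 at depth 14
  lookup 21.38.0.13: bits 0001010100100110 walk d0:H2→d1:-→d2:-→d3:-→d4:-→d5:-→d6:-→d7:-→d8:H0→d9:-→d10:-→d11:-→d12:-→d13:-→d14:-→d15:-→d16:H1 -> H1
  lookup 69.157.240.126: bits 010001011001110111110 walk d0:H2→d1:-→d2:-→d3:-→d4:-→d5:-→d6:-→d7:-→d8:-→d9:-→d10:-→d11:-→d12:-→d13:-→d14:H1→d15:-→d16:-→d17:-→d18:-→d19:-→d20:H2→d21:- -> H2

== LOOKUPS ==
["H0","no-route","H2","H2","H2","H0","H2","H2","H0","H2","H1","H1","H1","H2"]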